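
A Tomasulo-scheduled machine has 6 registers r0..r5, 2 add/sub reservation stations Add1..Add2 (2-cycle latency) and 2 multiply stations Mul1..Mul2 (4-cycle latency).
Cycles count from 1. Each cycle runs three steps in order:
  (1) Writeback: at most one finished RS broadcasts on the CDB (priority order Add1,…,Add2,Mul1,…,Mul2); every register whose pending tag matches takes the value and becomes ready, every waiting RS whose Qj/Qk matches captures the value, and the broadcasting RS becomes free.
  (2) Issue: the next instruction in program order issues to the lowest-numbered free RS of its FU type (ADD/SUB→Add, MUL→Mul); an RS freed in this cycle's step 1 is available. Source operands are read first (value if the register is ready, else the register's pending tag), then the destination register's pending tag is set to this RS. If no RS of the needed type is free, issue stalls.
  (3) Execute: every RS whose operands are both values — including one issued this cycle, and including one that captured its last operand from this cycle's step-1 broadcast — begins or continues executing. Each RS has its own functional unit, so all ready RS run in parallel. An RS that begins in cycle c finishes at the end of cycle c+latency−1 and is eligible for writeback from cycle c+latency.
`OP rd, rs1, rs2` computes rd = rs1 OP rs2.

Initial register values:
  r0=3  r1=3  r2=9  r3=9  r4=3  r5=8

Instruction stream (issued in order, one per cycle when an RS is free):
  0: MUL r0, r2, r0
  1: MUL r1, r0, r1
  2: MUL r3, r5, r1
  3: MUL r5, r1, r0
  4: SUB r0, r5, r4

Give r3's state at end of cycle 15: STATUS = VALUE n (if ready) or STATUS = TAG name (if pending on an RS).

STATUS = VALUE 648

c1: issue MUL r0<-Mul1 | r0:Mul1,r1:3,r2:9,r3:9,r4:3,r5:8
c2: issue MUL r1<-Mul2 | r0:Mul1,r1:Mul2,r2:9,r3:9,r4:3,r5:8
c3: stall | r0:Mul1,r1:Mul2,r2:9,r3:9,r4:3,r5:8
c4: stall | r0:Mul1,r1:Mul2,r2:9,r3:9,r4:3,r5:8
c5: CDB Mul1=27; issue MUL r3<-Mul1 | r0:27,r1:Mul2,r2:9,r3:Mul1,r4:3,r5:8
c6: stall | r0:27,r1:Mul2,r2:9,r3:Mul1,r4:3,r5:8
c7: stall | r0:27,r1:Mul2,r2:9,r3:Mul1,r4:3,r5:8
c8: stall | r0:27,r1:Mul2,r2:9,r3:Mul1,r4:3,r5:8
c9: CDB Mul2=81; issue MUL r5<-Mul2 | r0:27,r1:81,r2:9,r3:Mul1,r4:3,r5:Mul2
c10: issue SUB r0<-Add1 | r0:Add1,r1:81,r2:9,r3:Mul1,r4:3,r5:Mul2
c11: - | r0:Add1,r1:81,r2:9,r3:Mul1,r4:3,r5:Mul2
c12: - | r0:Add1,r1:81,r2:9,r3:Mul1,r4:3,r5:Mul2
c13: CDB Mul1=648 | r0:Add1,r1:81,r2:9,r3:648,r4:3,r5:Mul2
c14: CDB Mul2=2187 | r0:Add1,r1:81,r2:9,r3:648,r4:3,r5:2187
c15: - | r0:Add1,r1:81,r2:9,r3:648,r4:3,r5:2187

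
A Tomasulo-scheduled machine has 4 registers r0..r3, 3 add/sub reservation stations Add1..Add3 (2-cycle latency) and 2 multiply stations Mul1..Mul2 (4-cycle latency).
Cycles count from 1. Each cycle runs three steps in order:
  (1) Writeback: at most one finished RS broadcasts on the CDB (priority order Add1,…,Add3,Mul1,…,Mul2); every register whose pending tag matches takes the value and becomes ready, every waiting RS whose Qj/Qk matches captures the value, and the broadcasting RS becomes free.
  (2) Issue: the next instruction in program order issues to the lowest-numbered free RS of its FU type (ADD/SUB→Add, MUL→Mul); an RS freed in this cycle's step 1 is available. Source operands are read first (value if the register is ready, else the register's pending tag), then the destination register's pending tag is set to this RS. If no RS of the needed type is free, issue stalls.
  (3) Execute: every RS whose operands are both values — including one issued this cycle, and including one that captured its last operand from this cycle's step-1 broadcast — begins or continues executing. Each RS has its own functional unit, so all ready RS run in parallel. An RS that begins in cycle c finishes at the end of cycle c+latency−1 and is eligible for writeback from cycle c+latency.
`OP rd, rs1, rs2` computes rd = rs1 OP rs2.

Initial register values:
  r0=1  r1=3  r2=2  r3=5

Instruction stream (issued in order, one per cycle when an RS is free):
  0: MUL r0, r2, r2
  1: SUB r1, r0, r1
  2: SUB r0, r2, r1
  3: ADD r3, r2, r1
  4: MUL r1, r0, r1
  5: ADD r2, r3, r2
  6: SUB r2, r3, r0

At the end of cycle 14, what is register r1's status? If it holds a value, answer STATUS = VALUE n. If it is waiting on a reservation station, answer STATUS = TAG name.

c1: issue MUL r0<-Mul1 | r0:Mul1,r1:3,r2:2,r3:5
c2: issue SUB r1<-Add1 | r0:Mul1,r1:Add1,r2:2,r3:5
c3: issue SUB r0<-Add2 | r0:Add2,r1:Add1,r2:2,r3:5
c4: issue ADD r3<-Add3 | r0:Add2,r1:Add1,r2:2,r3:Add3
c5: CDB Mul1=4; issue MUL r1<-Mul1 | r0:Add2,r1:Mul1,r2:2,r3:Add3
c6: stall | r0:Add2,r1:Mul1,r2:2,r3:Add3
c7: CDB Add1=1; issue ADD r2<-Add1 | r0:Add2,r1:Mul1,r2:Add1,r3:Add3
c8: stall | r0:Add2,r1:Mul1,r2:Add1,r3:Add3
c9: CDB Add2=1; issue SUB r2<-Add2 | r0:1,r1:Mul1,r2:Add2,r3:Add3
c10: CDB Add3=3 | r0:1,r1:Mul1,r2:Add2,r3:3
c11: - | r0:1,r1:Mul1,r2:Add2,r3:3
c12: CDB Add1=5 | r0:1,r1:Mul1,r2:Add2,r3:3
c13: CDB Add2=2 | r0:1,r1:Mul1,r2:2,r3:3
c14: CDB Mul1=1 | r0:1,r1:1,r2:2,r3:3

STATUS = VALUE 1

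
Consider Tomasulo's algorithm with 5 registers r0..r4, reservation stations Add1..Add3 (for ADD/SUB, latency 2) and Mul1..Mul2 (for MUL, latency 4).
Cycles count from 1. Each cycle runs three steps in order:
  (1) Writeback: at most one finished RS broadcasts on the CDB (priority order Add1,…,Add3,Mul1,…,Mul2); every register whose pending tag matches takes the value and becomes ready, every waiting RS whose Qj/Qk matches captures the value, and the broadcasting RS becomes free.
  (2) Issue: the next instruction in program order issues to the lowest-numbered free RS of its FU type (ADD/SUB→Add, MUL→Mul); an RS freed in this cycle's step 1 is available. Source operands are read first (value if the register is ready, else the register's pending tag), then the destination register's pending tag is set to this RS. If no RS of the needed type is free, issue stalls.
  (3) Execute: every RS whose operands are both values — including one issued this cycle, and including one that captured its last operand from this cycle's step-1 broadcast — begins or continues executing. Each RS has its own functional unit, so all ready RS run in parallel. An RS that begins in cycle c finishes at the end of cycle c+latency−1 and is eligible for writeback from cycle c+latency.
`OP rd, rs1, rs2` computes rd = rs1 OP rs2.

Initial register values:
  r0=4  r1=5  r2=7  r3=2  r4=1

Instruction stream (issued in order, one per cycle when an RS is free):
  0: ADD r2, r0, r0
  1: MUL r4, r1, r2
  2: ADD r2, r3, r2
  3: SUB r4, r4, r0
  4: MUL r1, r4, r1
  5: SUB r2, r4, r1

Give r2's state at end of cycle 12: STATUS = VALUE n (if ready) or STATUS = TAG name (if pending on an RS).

cycle 1: issue ADD r2<-Add1 // r0:4,r1:5,r2:Add1,r3:2,r4:1
cycle 2: issue MUL r4<-Mul1 // r0:4,r1:5,r2:Add1,r3:2,r4:Mul1
cycle 3: CDB Add1=8; issue ADD r2<-Add1 // r0:4,r1:5,r2:Add1,r3:2,r4:Mul1
cycle 4: issue SUB r4<-Add2 // r0:4,r1:5,r2:Add1,r3:2,r4:Add2
cycle 5: CDB Add1=10; issue MUL r1<-Mul2 // r0:4,r1:Mul2,r2:10,r3:2,r4:Add2
cycle 6: issue SUB r2<-Add1 // r0:4,r1:Mul2,r2:Add1,r3:2,r4:Add2
cycle 7: CDB Mul1=40 // r0:4,r1:Mul2,r2:Add1,r3:2,r4:Add2
cycle 8: - // r0:4,r1:Mul2,r2:Add1,r3:2,r4:Add2
cycle 9: CDB Add2=36 // r0:4,r1:Mul2,r2:Add1,r3:2,r4:36
cycle 10: - // r0:4,r1:Mul2,r2:Add1,r3:2,r4:36
cycle 11: - // r0:4,r1:Mul2,r2:Add1,r3:2,r4:36
cycle 12: - // r0:4,r1:Mul2,r2:Add1,r3:2,r4:36

STATUS = TAG Add1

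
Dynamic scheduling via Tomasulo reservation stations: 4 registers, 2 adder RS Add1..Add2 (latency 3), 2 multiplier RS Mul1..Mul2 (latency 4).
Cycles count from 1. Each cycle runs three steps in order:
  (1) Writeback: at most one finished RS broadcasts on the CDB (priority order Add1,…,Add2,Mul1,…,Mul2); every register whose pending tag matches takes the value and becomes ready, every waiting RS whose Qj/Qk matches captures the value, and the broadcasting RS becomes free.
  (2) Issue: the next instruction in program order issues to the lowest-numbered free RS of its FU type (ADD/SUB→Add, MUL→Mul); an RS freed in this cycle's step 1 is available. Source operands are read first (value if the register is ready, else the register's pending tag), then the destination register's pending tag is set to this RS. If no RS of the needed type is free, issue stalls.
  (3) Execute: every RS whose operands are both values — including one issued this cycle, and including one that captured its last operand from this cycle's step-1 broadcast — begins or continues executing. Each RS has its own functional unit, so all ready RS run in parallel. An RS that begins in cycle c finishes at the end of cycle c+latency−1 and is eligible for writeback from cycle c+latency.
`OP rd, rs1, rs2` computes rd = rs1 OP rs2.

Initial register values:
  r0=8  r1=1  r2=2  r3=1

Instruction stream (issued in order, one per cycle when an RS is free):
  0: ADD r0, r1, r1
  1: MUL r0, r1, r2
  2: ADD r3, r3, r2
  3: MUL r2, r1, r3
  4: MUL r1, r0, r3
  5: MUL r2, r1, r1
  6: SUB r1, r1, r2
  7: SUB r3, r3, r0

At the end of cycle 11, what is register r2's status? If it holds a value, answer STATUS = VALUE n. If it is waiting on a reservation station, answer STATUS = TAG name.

STATUS = TAG Mul2

c1: issue ADD r0<-Add1 | r0:Add1,r1:1,r2:2,r3:1
c2: issue MUL r0<-Mul1 | r0:Mul1,r1:1,r2:2,r3:1
c3: issue ADD r3<-Add2 | r0:Mul1,r1:1,r2:2,r3:Add2
c4: CDB Add1=2; issue MUL r2<-Mul2 | r0:Mul1,r1:1,r2:Mul2,r3:Add2
c5: stall | r0:Mul1,r1:1,r2:Mul2,r3:Add2
c6: CDB Add2=3; stall | r0:Mul1,r1:1,r2:Mul2,r3:3
c7: CDB Mul1=2; issue MUL r1<-Mul1 | r0:2,r1:Mul1,r2:Mul2,r3:3
c8: stall | r0:2,r1:Mul1,r2:Mul2,r3:3
c9: stall | r0:2,r1:Mul1,r2:Mul2,r3:3
c10: CDB Mul2=3; issue MUL r2<-Mul2 | r0:2,r1:Mul1,r2:Mul2,r3:3
c11: CDB Mul1=6; issue SUB r1<-Add1 | r0:2,r1:Add1,r2:Mul2,r3:3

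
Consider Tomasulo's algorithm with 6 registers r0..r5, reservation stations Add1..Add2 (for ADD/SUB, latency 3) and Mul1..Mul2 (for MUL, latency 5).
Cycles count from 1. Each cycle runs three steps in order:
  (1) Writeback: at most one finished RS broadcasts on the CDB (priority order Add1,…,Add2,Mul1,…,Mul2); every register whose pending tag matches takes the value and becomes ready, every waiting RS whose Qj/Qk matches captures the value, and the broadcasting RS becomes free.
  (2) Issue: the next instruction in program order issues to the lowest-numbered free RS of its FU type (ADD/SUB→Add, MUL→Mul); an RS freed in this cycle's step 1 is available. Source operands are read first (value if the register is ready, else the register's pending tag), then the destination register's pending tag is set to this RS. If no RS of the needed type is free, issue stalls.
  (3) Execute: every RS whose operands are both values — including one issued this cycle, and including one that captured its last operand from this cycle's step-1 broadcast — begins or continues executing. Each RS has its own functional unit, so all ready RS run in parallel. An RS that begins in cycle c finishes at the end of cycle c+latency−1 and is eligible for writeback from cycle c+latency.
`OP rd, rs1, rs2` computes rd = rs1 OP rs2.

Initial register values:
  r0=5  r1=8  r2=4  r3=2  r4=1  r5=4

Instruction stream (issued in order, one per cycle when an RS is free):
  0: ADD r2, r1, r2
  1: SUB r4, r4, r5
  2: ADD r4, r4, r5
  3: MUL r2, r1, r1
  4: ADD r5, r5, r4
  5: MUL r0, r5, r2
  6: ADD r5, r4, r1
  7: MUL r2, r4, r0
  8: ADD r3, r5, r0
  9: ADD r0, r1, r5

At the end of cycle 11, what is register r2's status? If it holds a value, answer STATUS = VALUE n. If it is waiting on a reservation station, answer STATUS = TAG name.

  c1: issue ADD r2<-Add1  regs: r0:5,r1:8,r2:Add1,r3:2,r4:1,r5:4
  c2: issue SUB r4<-Add2  regs: r0:5,r1:8,r2:Add1,r3:2,r4:Add2,r5:4
  c3: stall  regs: r0:5,r1:8,r2:Add1,r3:2,r4:Add2,r5:4
  c4: CDB Add1=12; issue ADD r4<-Add1  regs: r0:5,r1:8,r2:12,r3:2,r4:Add1,r5:4
  c5: CDB Add2=-3; issue MUL r2<-Mul1  regs: r0:5,r1:8,r2:Mul1,r3:2,r4:Add1,r5:4
  c6: issue ADD r5<-Add2  regs: r0:5,r1:8,r2:Mul1,r3:2,r4:Add1,r5:Add2
  c7: issue MUL r0<-Mul2  regs: r0:Mul2,r1:8,r2:Mul1,r3:2,r4:Add1,r5:Add2
  c8: CDB Add1=1; issue ADD r5<-Add1  regs: r0:Mul2,r1:8,r2:Mul1,r3:2,r4:1,r5:Add1
  c9: stall  regs: r0:Mul2,r1:8,r2:Mul1,r3:2,r4:1,r5:Add1
  c10: CDB Mul1=64; issue MUL r2<-Mul1  regs: r0:Mul2,r1:8,r2:Mul1,r3:2,r4:1,r5:Add1
  c11: CDB Add1=9; issue ADD r3<-Add1  regs: r0:Mul2,r1:8,r2:Mul1,r3:Add1,r4:1,r5:9

STATUS = TAG Mul1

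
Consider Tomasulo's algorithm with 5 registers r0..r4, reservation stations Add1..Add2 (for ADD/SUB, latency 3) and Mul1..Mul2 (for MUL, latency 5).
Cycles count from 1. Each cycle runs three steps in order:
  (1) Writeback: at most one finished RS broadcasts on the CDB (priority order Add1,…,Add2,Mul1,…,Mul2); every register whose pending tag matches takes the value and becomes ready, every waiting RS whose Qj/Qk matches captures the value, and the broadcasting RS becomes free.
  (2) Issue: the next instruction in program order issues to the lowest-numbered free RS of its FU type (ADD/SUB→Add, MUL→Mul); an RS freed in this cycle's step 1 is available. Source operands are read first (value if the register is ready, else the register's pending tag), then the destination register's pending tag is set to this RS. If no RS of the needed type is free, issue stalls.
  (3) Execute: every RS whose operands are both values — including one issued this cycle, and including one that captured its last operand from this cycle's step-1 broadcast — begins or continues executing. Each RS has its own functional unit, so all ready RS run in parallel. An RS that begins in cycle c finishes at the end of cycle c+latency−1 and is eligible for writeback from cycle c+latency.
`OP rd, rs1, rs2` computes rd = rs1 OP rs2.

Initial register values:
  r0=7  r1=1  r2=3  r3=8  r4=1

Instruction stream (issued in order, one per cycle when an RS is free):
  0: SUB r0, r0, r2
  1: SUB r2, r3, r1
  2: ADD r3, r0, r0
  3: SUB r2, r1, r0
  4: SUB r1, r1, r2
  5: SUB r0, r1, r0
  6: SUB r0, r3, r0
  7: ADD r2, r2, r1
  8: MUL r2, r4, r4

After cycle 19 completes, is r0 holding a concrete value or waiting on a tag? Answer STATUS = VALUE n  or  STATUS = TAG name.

STATUS = VALUE 8

cycle 1: issue SUB r0<-Add1 // r0:Add1,r1:1,r2:3,r3:8,r4:1
cycle 2: issue SUB r2<-Add2 // r0:Add1,r1:1,r2:Add2,r3:8,r4:1
cycle 3: stall // r0:Add1,r1:1,r2:Add2,r3:8,r4:1
cycle 4: CDB Add1=4; issue ADD r3<-Add1 // r0:4,r1:1,r2:Add2,r3:Add1,r4:1
cycle 5: CDB Add2=7; issue SUB r2<-Add2 // r0:4,r1:1,r2:Add2,r3:Add1,r4:1
cycle 6: stall // r0:4,r1:1,r2:Add2,r3:Add1,r4:1
cycle 7: CDB Add1=8; issue SUB r1<-Add1 // r0:4,r1:Add1,r2:Add2,r3:8,r4:1
cycle 8: CDB Add2=-3; issue SUB r0<-Add2 // r0:Add2,r1:Add1,r2:-3,r3:8,r4:1
cycle 9: stall // r0:Add2,r1:Add1,r2:-3,r3:8,r4:1
cycle 10: stall // r0:Add2,r1:Add1,r2:-3,r3:8,r4:1
cycle 11: CDB Add1=4; issue SUB r0<-Add1 // r0:Add1,r1:4,r2:-3,r3:8,r4:1
cycle 12: stall // r0:Add1,r1:4,r2:-3,r3:8,r4:1
cycle 13: stall // r0:Add1,r1:4,r2:-3,r3:8,r4:1
cycle 14: CDB Add2=0; issue ADD r2<-Add2 // r0:Add1,r1:4,r2:Add2,r3:8,r4:1
cycle 15: issue MUL r2<-Mul1 // r0:Add1,r1:4,r2:Mul1,r3:8,r4:1
cycle 16: - // r0:Add1,r1:4,r2:Mul1,r3:8,r4:1
cycle 17: CDB Add1=8 // r0:8,r1:4,r2:Mul1,r3:8,r4:1
cycle 18: CDB Add2=1 // r0:8,r1:4,r2:Mul1,r3:8,r4:1
cycle 19: - // r0:8,r1:4,r2:Mul1,r3:8,r4:1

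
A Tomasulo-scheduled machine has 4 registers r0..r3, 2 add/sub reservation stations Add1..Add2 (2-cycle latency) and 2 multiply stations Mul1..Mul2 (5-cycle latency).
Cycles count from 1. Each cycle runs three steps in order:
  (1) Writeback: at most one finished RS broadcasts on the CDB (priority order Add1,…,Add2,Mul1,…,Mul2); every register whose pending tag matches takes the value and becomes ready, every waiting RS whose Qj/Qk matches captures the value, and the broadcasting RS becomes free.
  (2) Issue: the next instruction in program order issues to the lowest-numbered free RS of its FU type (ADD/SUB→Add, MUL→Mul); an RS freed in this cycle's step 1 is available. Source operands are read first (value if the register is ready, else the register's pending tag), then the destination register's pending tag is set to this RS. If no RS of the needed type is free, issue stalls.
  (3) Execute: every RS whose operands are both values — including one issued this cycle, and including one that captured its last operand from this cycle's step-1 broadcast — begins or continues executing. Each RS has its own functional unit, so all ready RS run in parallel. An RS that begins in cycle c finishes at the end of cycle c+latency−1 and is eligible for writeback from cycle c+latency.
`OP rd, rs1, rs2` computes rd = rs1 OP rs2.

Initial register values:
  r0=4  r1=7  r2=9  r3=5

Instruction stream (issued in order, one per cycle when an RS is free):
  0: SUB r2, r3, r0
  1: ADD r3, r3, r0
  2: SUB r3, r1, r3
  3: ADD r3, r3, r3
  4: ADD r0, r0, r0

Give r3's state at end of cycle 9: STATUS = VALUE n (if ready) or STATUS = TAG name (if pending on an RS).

STATUS = VALUE -4

cycle 1: issue SUB r2<-Add1 // r0:4,r1:7,r2:Add1,r3:5
cycle 2: issue ADD r3<-Add2 // r0:4,r1:7,r2:Add1,r3:Add2
cycle 3: CDB Add1=1; issue SUB r3<-Add1 // r0:4,r1:7,r2:1,r3:Add1
cycle 4: CDB Add2=9; issue ADD r3<-Add2 // r0:4,r1:7,r2:1,r3:Add2
cycle 5: stall // r0:4,r1:7,r2:1,r3:Add2
cycle 6: CDB Add1=-2; issue ADD r0<-Add1 // r0:Add1,r1:7,r2:1,r3:Add2
cycle 7: - // r0:Add1,r1:7,r2:1,r3:Add2
cycle 8: CDB Add1=8 // r0:8,r1:7,r2:1,r3:Add2
cycle 9: CDB Add2=-4 // r0:8,r1:7,r2:1,r3:-4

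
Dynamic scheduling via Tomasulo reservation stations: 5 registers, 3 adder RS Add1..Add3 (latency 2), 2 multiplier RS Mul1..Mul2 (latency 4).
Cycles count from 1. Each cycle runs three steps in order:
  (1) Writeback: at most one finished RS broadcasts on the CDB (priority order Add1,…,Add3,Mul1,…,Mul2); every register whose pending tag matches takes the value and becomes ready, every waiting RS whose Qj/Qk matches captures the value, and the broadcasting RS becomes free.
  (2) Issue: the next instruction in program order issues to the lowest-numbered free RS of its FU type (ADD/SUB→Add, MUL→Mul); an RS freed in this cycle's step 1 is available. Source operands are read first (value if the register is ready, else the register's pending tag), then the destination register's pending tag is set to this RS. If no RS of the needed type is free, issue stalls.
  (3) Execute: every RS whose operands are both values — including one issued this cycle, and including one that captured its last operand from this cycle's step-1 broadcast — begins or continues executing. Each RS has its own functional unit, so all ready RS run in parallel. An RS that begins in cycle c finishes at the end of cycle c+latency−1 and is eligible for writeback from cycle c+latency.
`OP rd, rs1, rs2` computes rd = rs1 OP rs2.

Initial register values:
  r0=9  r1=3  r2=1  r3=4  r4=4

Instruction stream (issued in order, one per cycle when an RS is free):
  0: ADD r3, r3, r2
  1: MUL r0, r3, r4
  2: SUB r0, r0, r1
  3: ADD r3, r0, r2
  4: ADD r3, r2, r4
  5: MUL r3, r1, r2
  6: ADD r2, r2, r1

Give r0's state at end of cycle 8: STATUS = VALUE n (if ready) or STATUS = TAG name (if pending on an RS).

cycle 1: issue ADD r3<-Add1 // r0:9,r1:3,r2:1,r3:Add1,r4:4
cycle 2: issue MUL r0<-Mul1 // r0:Mul1,r1:3,r2:1,r3:Add1,r4:4
cycle 3: CDB Add1=5; issue SUB r0<-Add1 // r0:Add1,r1:3,r2:1,r3:5,r4:4
cycle 4: issue ADD r3<-Add2 // r0:Add1,r1:3,r2:1,r3:Add2,r4:4
cycle 5: issue ADD r3<-Add3 // r0:Add1,r1:3,r2:1,r3:Add3,r4:4
cycle 6: issue MUL r3<-Mul2 // r0:Add1,r1:3,r2:1,r3:Mul2,r4:4
cycle 7: CDB Add3=5; issue ADD r2<-Add3 // r0:Add1,r1:3,r2:Add3,r3:Mul2,r4:4
cycle 8: CDB Mul1=20 // r0:Add1,r1:3,r2:Add3,r3:Mul2,r4:4

STATUS = TAG Add1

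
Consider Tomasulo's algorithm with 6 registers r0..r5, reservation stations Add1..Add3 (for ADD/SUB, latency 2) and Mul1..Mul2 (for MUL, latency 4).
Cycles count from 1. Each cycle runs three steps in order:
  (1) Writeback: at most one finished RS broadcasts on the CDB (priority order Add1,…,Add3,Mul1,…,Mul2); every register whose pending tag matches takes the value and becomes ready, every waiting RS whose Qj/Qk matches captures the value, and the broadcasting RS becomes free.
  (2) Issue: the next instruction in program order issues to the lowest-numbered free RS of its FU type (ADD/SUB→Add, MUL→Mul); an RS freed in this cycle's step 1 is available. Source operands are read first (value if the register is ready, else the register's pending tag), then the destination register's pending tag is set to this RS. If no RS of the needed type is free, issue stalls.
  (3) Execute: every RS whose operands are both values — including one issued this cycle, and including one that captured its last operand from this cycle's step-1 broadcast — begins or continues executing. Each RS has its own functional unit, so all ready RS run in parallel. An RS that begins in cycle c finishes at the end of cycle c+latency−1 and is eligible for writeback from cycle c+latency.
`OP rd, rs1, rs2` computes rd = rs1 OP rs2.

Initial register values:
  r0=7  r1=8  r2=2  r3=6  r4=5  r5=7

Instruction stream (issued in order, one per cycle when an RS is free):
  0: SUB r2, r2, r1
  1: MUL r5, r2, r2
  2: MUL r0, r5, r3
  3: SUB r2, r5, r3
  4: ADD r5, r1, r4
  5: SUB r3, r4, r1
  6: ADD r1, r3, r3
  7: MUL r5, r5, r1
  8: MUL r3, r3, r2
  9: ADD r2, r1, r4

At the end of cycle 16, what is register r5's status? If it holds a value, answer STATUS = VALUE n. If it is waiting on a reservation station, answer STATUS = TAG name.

STATUS = VALUE -78

cycle 1: issue SUB r2<-Add1 // r0:7,r1:8,r2:Add1,r3:6,r4:5,r5:7
cycle 2: issue MUL r5<-Mul1 // r0:7,r1:8,r2:Add1,r3:6,r4:5,r5:Mul1
cycle 3: CDB Add1=-6; issue MUL r0<-Mul2 // r0:Mul2,r1:8,r2:-6,r3:6,r4:5,r5:Mul1
cycle 4: issue SUB r2<-Add1 // r0:Mul2,r1:8,r2:Add1,r3:6,r4:5,r5:Mul1
cycle 5: issue ADD r5<-Add2 // r0:Mul2,r1:8,r2:Add1,r3:6,r4:5,r5:Add2
cycle 6: issue SUB r3<-Add3 // r0:Mul2,r1:8,r2:Add1,r3:Add3,r4:5,r5:Add2
cycle 7: CDB Add2=13; issue ADD r1<-Add2 // r0:Mul2,r1:Add2,r2:Add1,r3:Add3,r4:5,r5:13
cycle 8: CDB Add3=-3; stall // r0:Mul2,r1:Add2,r2:Add1,r3:-3,r4:5,r5:13
cycle 9: CDB Mul1=36; issue MUL r5<-Mul1 // r0:Mul2,r1:Add2,r2:Add1,r3:-3,r4:5,r5:Mul1
cycle 10: CDB Add2=-6; stall // r0:Mul2,r1:-6,r2:Add1,r3:-3,r4:5,r5:Mul1
cycle 11: CDB Add1=30; stall // r0:Mul2,r1:-6,r2:30,r3:-3,r4:5,r5:Mul1
cycle 12: stall // r0:Mul2,r1:-6,r2:30,r3:-3,r4:5,r5:Mul1
cycle 13: CDB Mul2=216; issue MUL r3<-Mul2 // r0:216,r1:-6,r2:30,r3:Mul2,r4:5,r5:Mul1
cycle 14: CDB Mul1=-78; issue ADD r2<-Add1 // r0:216,r1:-6,r2:Add1,r3:Mul2,r4:5,r5:-78
cycle 15: - // r0:216,r1:-6,r2:Add1,r3:Mul2,r4:5,r5:-78
cycle 16: CDB Add1=-1 // r0:216,r1:-6,r2:-1,r3:Mul2,r4:5,r5:-78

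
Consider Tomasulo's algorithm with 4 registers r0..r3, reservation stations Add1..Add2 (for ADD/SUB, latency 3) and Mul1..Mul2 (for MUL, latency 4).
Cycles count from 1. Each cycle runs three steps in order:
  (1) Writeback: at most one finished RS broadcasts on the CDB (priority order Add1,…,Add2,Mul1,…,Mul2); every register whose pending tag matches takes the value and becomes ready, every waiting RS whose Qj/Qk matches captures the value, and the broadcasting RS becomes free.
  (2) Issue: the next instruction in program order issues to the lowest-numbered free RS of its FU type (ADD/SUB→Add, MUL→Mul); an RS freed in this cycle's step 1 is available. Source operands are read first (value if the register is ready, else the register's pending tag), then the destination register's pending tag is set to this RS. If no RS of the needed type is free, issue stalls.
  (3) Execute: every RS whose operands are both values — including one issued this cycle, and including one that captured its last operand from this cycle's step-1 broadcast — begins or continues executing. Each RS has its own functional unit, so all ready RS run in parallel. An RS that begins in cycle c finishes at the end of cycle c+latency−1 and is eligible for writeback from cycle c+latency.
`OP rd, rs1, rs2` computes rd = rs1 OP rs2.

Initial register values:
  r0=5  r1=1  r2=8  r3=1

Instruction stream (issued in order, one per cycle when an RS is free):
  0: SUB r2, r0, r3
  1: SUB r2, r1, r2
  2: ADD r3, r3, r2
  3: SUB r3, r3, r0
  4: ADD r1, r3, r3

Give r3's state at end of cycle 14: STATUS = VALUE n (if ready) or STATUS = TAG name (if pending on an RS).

STATUS = VALUE -7

  c1: issue SUB r2<-Add1  regs: r0:5,r1:1,r2:Add1,r3:1
  c2: issue SUB r2<-Add2  regs: r0:5,r1:1,r2:Add2,r3:1
  c3: stall  regs: r0:5,r1:1,r2:Add2,r3:1
  c4: CDB Add1=4; issue ADD r3<-Add1  regs: r0:5,r1:1,r2:Add2,r3:Add1
  c5: stall  regs: r0:5,r1:1,r2:Add2,r3:Add1
  c6: stall  regs: r0:5,r1:1,r2:Add2,r3:Add1
  c7: CDB Add2=-3; issue SUB r3<-Add2  regs: r0:5,r1:1,r2:-3,r3:Add2
  c8: stall  regs: r0:5,r1:1,r2:-3,r3:Add2
  c9: stall  regs: r0:5,r1:1,r2:-3,r3:Add2
  c10: CDB Add1=-2; issue ADD r1<-Add1  regs: r0:5,r1:Add1,r2:-3,r3:Add2
  c11: -  regs: r0:5,r1:Add1,r2:-3,r3:Add2
  c12: -  regs: r0:5,r1:Add1,r2:-3,r3:Add2
  c13: CDB Add2=-7  regs: r0:5,r1:Add1,r2:-3,r3:-7
  c14: -  regs: r0:5,r1:Add1,r2:-3,r3:-7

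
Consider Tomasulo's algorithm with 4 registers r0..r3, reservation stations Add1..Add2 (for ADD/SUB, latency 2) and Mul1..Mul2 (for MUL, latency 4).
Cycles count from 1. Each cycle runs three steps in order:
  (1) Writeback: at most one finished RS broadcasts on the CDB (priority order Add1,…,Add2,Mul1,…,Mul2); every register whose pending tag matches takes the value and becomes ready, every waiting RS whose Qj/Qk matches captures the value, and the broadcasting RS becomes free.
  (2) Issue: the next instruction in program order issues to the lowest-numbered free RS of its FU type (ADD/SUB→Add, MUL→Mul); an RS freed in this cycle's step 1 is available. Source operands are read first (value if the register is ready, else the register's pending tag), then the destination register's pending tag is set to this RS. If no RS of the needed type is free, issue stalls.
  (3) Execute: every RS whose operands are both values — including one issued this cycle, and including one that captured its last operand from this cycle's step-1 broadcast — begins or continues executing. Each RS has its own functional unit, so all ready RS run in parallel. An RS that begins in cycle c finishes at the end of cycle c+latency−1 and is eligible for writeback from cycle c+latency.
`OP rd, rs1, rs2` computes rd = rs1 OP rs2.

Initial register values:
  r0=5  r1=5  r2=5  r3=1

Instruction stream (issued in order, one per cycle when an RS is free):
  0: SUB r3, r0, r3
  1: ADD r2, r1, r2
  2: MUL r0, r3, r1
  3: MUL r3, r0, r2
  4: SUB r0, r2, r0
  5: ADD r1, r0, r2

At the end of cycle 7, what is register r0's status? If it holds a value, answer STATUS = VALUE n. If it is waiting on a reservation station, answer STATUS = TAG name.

cycle 1: issue SUB r3<-Add1 // r0:5,r1:5,r2:5,r3:Add1
cycle 2: issue ADD r2<-Add2 // r0:5,r1:5,r2:Add2,r3:Add1
cycle 3: CDB Add1=4; issue MUL r0<-Mul1 // r0:Mul1,r1:5,r2:Add2,r3:4
cycle 4: CDB Add2=10; issue MUL r3<-Mul2 // r0:Mul1,r1:5,r2:10,r3:Mul2
cycle 5: issue SUB r0<-Add1 // r0:Add1,r1:5,r2:10,r3:Mul2
cycle 6: issue ADD r1<-Add2 // r0:Add1,r1:Add2,r2:10,r3:Mul2
cycle 7: CDB Mul1=20 // r0:Add1,r1:Add2,r2:10,r3:Mul2

STATUS = TAG Add1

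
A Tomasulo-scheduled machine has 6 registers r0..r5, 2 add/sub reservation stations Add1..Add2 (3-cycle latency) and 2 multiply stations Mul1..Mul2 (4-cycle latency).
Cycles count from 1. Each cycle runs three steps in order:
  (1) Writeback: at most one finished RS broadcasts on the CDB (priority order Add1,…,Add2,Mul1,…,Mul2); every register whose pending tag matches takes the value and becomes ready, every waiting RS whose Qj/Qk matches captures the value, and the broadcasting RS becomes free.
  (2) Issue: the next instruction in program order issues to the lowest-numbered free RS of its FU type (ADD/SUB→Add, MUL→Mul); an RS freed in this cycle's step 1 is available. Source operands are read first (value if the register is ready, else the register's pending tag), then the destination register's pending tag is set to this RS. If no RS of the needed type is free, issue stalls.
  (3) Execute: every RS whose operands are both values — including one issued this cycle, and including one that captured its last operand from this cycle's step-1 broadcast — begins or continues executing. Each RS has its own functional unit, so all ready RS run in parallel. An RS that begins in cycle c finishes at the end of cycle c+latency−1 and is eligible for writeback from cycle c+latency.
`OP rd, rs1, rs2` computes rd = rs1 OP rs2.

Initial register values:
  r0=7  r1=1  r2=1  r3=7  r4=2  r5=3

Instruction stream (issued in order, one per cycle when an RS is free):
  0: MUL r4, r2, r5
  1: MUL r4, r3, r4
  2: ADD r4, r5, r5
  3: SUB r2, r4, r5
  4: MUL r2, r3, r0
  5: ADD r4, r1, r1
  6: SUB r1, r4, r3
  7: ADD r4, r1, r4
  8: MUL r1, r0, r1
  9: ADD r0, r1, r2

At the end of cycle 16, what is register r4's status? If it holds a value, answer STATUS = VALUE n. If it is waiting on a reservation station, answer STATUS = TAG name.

  c1: issue MUL r4<-Mul1  regs: r0:7,r1:1,r2:1,r3:7,r4:Mul1,r5:3
  c2: issue MUL r4<-Mul2  regs: r0:7,r1:1,r2:1,r3:7,r4:Mul2,r5:3
  c3: issue ADD r4<-Add1  regs: r0:7,r1:1,r2:1,r3:7,r4:Add1,r5:3
  c4: issue SUB r2<-Add2  regs: r0:7,r1:1,r2:Add2,r3:7,r4:Add1,r5:3
  c5: CDB Mul1=3; issue MUL r2<-Mul1  regs: r0:7,r1:1,r2:Mul1,r3:7,r4:Add1,r5:3
  c6: CDB Add1=6; issue ADD r4<-Add1  regs: r0:7,r1:1,r2:Mul1,r3:7,r4:Add1,r5:3
  c7: stall  regs: r0:7,r1:1,r2:Mul1,r3:7,r4:Add1,r5:3
  c8: stall  regs: r0:7,r1:1,r2:Mul1,r3:7,r4:Add1,r5:3
  c9: CDB Add1=2; issue SUB r1<-Add1  regs: r0:7,r1:Add1,r2:Mul1,r3:7,r4:2,r5:3
  c10: CDB Add2=3; issue ADD r4<-Add2  regs: r0:7,r1:Add1,r2:Mul1,r3:7,r4:Add2,r5:3
  c11: CDB Mul1=49; issue MUL r1<-Mul1  regs: r0:7,r1:Mul1,r2:49,r3:7,r4:Add2,r5:3
  c12: CDB Add1=-5; issue ADD r0<-Add1  regs: r0:Add1,r1:Mul1,r2:49,r3:7,r4:Add2,r5:3
  c13: CDB Mul2=21  regs: r0:Add1,r1:Mul1,r2:49,r3:7,r4:Add2,r5:3
  c14: -  regs: r0:Add1,r1:Mul1,r2:49,r3:7,r4:Add2,r5:3
  c15: CDB Add2=-3  regs: r0:Add1,r1:Mul1,r2:49,r3:7,r4:-3,r5:3
  c16: CDB Mul1=-35  regs: r0:Add1,r1:-35,r2:49,r3:7,r4:-3,r5:3

STATUS = VALUE -3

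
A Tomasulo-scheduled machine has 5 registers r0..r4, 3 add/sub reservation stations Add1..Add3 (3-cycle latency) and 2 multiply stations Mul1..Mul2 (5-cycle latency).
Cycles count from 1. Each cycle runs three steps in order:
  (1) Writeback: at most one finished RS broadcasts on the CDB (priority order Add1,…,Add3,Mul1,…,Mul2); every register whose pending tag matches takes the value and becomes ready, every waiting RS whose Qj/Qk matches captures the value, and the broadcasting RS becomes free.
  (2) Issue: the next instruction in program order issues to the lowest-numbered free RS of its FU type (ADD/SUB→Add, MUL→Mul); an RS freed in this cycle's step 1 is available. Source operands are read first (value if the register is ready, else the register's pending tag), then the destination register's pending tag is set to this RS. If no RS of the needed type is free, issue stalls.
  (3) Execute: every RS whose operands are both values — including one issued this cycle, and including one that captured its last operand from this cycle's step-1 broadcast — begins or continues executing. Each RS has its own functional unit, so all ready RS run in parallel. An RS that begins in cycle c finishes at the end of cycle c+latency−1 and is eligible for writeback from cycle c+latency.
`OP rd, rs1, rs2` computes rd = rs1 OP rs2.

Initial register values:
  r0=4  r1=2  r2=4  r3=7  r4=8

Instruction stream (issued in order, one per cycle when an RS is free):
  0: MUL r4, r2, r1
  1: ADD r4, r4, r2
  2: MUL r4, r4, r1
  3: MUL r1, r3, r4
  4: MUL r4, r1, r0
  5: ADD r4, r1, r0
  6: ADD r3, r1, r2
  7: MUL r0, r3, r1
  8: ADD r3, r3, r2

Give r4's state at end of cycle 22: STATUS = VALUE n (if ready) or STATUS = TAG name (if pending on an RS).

STATUS = VALUE 172

cycle 1: issue MUL r4<-Mul1 // r0:4,r1:2,r2:4,r3:7,r4:Mul1
cycle 2: issue ADD r4<-Add1 // r0:4,r1:2,r2:4,r3:7,r4:Add1
cycle 3: issue MUL r4<-Mul2 // r0:4,r1:2,r2:4,r3:7,r4:Mul2
cycle 4: stall // r0:4,r1:2,r2:4,r3:7,r4:Mul2
cycle 5: stall // r0:4,r1:2,r2:4,r3:7,r4:Mul2
cycle 6: CDB Mul1=8; issue MUL r1<-Mul1 // r0:4,r1:Mul1,r2:4,r3:7,r4:Mul2
cycle 7: stall // r0:4,r1:Mul1,r2:4,r3:7,r4:Mul2
cycle 8: stall // r0:4,r1:Mul1,r2:4,r3:7,r4:Mul2
cycle 9: CDB Add1=12; stall // r0:4,r1:Mul1,r2:4,r3:7,r4:Mul2
cycle 10: stall // r0:4,r1:Mul1,r2:4,r3:7,r4:Mul2
cycle 11: stall // r0:4,r1:Mul1,r2:4,r3:7,r4:Mul2
cycle 12: stall // r0:4,r1:Mul1,r2:4,r3:7,r4:Mul2
cycle 13: stall // r0:4,r1:Mul1,r2:4,r3:7,r4:Mul2
cycle 14: CDB Mul2=24; issue MUL r4<-Mul2 // r0:4,r1:Mul1,r2:4,r3:7,r4:Mul2
cycle 15: issue ADD r4<-Add1 // r0:4,r1:Mul1,r2:4,r3:7,r4:Add1
cycle 16: issue ADD r3<-Add2 // r0:4,r1:Mul1,r2:4,r3:Add2,r4:Add1
cycle 17: stall // r0:4,r1:Mul1,r2:4,r3:Add2,r4:Add1
cycle 18: stall // r0:4,r1:Mul1,r2:4,r3:Add2,r4:Add1
cycle 19: CDB Mul1=168; issue MUL r0<-Mul1 // r0:Mul1,r1:168,r2:4,r3:Add2,r4:Add1
cycle 20: issue ADD r3<-Add3 // r0:Mul1,r1:168,r2:4,r3:Add3,r4:Add1
cycle 21: - // r0:Mul1,r1:168,r2:4,r3:Add3,r4:Add1
cycle 22: CDB Add1=172 // r0:Mul1,r1:168,r2:4,r3:Add3,r4:172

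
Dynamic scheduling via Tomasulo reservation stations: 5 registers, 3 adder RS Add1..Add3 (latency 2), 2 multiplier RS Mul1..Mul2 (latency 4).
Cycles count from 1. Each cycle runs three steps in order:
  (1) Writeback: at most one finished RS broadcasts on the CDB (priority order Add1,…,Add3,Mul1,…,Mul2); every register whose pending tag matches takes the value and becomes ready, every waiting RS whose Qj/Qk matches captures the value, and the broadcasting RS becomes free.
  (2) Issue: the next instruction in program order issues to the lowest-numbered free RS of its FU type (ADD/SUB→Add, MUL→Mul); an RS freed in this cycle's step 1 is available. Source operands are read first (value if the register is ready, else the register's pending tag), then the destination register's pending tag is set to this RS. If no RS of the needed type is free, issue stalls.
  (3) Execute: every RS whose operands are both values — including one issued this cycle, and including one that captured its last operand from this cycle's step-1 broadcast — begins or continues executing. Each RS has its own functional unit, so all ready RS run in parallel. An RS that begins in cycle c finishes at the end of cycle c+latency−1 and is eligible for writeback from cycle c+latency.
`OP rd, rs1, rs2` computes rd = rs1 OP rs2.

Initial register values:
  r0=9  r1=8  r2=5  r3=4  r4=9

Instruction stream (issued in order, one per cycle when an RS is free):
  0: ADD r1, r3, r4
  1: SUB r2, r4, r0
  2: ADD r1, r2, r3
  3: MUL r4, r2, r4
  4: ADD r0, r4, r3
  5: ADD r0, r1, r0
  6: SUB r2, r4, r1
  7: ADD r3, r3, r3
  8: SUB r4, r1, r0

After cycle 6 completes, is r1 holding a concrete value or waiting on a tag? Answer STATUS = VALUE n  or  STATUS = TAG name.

c1: issue ADD r1<-Add1 | r0:9,r1:Add1,r2:5,r3:4,r4:9
c2: issue SUB r2<-Add2 | r0:9,r1:Add1,r2:Add2,r3:4,r4:9
c3: CDB Add1=13; issue ADD r1<-Add1 | r0:9,r1:Add1,r2:Add2,r3:4,r4:9
c4: CDB Add2=0; issue MUL r4<-Mul1 | r0:9,r1:Add1,r2:0,r3:4,r4:Mul1
c5: issue ADD r0<-Add2 | r0:Add2,r1:Add1,r2:0,r3:4,r4:Mul1
c6: CDB Add1=4; issue ADD r0<-Add1 | r0:Add1,r1:4,r2:0,r3:4,r4:Mul1

STATUS = VALUE 4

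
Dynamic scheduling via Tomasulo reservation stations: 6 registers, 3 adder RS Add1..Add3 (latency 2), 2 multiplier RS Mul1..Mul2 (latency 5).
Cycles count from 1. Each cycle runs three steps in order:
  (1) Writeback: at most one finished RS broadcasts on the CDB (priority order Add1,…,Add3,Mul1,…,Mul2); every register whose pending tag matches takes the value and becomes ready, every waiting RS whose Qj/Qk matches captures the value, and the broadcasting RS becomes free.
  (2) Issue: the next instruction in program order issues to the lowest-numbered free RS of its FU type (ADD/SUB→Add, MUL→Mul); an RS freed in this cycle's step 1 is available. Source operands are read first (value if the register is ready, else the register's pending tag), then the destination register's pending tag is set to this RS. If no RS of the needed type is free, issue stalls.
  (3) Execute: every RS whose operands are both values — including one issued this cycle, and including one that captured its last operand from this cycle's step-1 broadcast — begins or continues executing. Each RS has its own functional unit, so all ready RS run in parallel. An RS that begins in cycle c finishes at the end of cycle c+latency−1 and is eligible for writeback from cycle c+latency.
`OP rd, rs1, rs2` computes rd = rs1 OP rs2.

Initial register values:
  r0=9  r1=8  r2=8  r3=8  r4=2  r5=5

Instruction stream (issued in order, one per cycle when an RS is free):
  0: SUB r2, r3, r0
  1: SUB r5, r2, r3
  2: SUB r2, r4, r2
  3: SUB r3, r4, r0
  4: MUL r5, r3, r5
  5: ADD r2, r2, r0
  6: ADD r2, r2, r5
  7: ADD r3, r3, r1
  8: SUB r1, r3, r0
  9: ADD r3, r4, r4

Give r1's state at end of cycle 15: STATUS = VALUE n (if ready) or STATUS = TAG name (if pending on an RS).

cycle 1: issue SUB r2<-Add1 // r0:9,r1:8,r2:Add1,r3:8,r4:2,r5:5
cycle 2: issue SUB r5<-Add2 // r0:9,r1:8,r2:Add1,r3:8,r4:2,r5:Add2
cycle 3: CDB Add1=-1; issue SUB r2<-Add1 // r0:9,r1:8,r2:Add1,r3:8,r4:2,r5:Add2
cycle 4: issue SUB r3<-Add3 // r0:9,r1:8,r2:Add1,r3:Add3,r4:2,r5:Add2
cycle 5: CDB Add1=3; issue MUL r5<-Mul1 // r0:9,r1:8,r2:3,r3:Add3,r4:2,r5:Mul1
cycle 6: CDB Add2=-9; issue ADD r2<-Add1 // r0:9,r1:8,r2:Add1,r3:Add3,r4:2,r5:Mul1
cycle 7: CDB Add3=-7; issue ADD r2<-Add2 // r0:9,r1:8,r2:Add2,r3:-7,r4:2,r5:Mul1
cycle 8: CDB Add1=12; issue ADD r3<-Add1 // r0:9,r1:8,r2:Add2,r3:Add1,r4:2,r5:Mul1
cycle 9: issue SUB r1<-Add3 // r0:9,r1:Add3,r2:Add2,r3:Add1,r4:2,r5:Mul1
cycle 10: CDB Add1=1; issue ADD r3<-Add1 // r0:9,r1:Add3,r2:Add2,r3:Add1,r4:2,r5:Mul1
cycle 11: - // r0:9,r1:Add3,r2:Add2,r3:Add1,r4:2,r5:Mul1
cycle 12: CDB Add1=4 // r0:9,r1:Add3,r2:Add2,r3:4,r4:2,r5:Mul1
cycle 13: CDB Add3=-8 // r0:9,r1:-8,r2:Add2,r3:4,r4:2,r5:Mul1
cycle 14: CDB Mul1=63 // r0:9,r1:-8,r2:Add2,r3:4,r4:2,r5:63
cycle 15: - // r0:9,r1:-8,r2:Add2,r3:4,r4:2,r5:63

STATUS = VALUE -8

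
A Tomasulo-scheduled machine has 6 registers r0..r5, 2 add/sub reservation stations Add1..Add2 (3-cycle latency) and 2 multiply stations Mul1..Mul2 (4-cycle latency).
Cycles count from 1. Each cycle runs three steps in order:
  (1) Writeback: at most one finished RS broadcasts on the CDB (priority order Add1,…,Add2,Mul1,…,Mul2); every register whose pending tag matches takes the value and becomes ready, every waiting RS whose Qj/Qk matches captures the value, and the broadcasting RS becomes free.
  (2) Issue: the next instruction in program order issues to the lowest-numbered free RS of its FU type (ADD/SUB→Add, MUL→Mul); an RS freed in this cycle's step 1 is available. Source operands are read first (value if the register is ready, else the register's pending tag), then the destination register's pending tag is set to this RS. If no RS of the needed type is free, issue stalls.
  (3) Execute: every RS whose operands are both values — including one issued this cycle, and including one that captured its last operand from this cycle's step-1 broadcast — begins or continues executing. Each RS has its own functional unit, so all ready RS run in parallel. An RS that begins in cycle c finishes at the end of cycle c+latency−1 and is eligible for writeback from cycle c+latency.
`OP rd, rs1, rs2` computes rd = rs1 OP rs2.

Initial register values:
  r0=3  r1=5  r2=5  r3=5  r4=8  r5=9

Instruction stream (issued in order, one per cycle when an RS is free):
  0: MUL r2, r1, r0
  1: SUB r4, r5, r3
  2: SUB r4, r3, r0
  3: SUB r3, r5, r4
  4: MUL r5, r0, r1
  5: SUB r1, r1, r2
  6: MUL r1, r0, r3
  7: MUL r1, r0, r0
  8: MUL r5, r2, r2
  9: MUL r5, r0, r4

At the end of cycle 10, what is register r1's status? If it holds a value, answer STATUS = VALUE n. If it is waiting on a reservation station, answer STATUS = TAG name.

cycle 1: issue MUL r2<-Mul1 // r0:3,r1:5,r2:Mul1,r3:5,r4:8,r5:9
cycle 2: issue SUB r4<-Add1 // r0:3,r1:5,r2:Mul1,r3:5,r4:Add1,r5:9
cycle 3: issue SUB r4<-Add2 // r0:3,r1:5,r2:Mul1,r3:5,r4:Add2,r5:9
cycle 4: stall // r0:3,r1:5,r2:Mul1,r3:5,r4:Add2,r5:9
cycle 5: CDB Add1=4; issue SUB r3<-Add1 // r0:3,r1:5,r2:Mul1,r3:Add1,r4:Add2,r5:9
cycle 6: CDB Add2=2; issue MUL r5<-Mul2 // r0:3,r1:5,r2:Mul1,r3:Add1,r4:2,r5:Mul2
cycle 7: CDB Mul1=15; issue SUB r1<-Add2 // r0:3,r1:Add2,r2:15,r3:Add1,r4:2,r5:Mul2
cycle 8: issue MUL r1<-Mul1 // r0:3,r1:Mul1,r2:15,r3:Add1,r4:2,r5:Mul2
cycle 9: CDB Add1=7; stall // r0:3,r1:Mul1,r2:15,r3:7,r4:2,r5:Mul2
cycle 10: CDB Add2=-10; stall // r0:3,r1:Mul1,r2:15,r3:7,r4:2,r5:Mul2

STATUS = TAG Mul1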